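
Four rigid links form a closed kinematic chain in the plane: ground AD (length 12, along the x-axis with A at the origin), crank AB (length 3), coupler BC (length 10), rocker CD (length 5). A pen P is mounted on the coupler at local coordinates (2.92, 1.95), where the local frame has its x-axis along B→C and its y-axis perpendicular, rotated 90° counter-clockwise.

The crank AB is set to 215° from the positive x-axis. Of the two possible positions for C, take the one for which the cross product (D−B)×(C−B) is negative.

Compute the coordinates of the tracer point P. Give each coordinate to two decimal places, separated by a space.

A=(0,0), D=(12.00,0)
B = A + 3.00·(cos215°, sin215°) = (-2.4575, -1.7207)
|BD| = 14.5595
circle(B,10.00) ∩ circle(D,5.00): a=9.8554, h=1.6945
  candidates: C₊=(7.1286,1.1267) cross=24.671; C₋=(7.5291,-2.2386) cross=-24.671
  mode - wants cross < 0 → take C=(7.5291,-2.2386) (cross=-24.671)
ex = (C−B)/|BC| = (0.9987,-0.0518); ey = (0.0518,0.9987)
P = B + 2.92·ex + 1.95·ey = (0.5596,0.0754)

0.56 0.08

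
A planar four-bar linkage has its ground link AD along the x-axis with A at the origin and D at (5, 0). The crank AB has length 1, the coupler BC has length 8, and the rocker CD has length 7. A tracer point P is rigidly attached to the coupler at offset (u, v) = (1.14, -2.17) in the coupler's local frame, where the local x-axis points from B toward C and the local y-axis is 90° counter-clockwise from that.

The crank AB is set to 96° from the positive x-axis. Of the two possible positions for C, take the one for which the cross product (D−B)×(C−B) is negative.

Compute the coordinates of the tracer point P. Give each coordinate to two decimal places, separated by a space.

-1.77 -0.80

A=(0,0), D=(5.00,0)
B = A + 1.00·(cos96°, sin96°) = (-0.1045, 0.9945)
|BD| = 5.2005
circle(B,8.00) ∩ circle(D,7.00): a=4.0424, h=6.9035
  candidates: C₊=(5.1835,6.9976) cross=35.902; C₋=(2.5431,-6.5547) cross=-35.902
  mode - wants cross < 0 → take C=(2.5431,-6.5547) (cross=-35.902)
ex = (C−B)/|BC| = (0.3310,-0.9436); ey = (0.9436,0.3310)
P = B + 1.14·ex + -2.17·ey = (-1.7750,-0.7994)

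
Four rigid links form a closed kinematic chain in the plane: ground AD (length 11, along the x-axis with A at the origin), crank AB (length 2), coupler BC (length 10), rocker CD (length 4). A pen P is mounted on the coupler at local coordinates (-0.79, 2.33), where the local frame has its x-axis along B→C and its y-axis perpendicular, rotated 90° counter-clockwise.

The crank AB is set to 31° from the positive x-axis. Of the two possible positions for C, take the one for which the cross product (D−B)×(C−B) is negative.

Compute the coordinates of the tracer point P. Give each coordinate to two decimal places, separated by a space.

2.19 3.44

A=(0,0), D=(11.00,0)
B = A + 2.00·(cos31°, sin31°) = (1.7143, 1.0301)
|BD| = 9.3426
circle(B,10.00) ∩ circle(D,4.00): a=9.1668, h=3.9961
  candidates: C₊=(11.2659,3.9912) cross=37.334; C₋=(10.3847,-3.9524) cross=-37.334
  mode - wants cross < 0 → take C=(10.3847,-3.9524) (cross=-37.334)
ex = (C−B)/|BC| = (0.8670,-0.4982); ey = (0.4982,0.8670)
P = B + -0.79·ex + 2.33·ey = (2.1903,3.4439)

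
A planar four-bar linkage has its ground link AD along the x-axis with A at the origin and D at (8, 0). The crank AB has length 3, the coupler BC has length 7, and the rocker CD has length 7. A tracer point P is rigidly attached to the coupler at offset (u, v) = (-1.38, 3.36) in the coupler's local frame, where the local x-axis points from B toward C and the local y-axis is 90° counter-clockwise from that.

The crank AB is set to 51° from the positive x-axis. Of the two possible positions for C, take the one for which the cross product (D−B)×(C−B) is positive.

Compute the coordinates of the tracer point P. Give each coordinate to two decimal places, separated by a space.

-1.37 3.95

A=(0,0), D=(8.00,0)
B = A + 3.00·(cos51°, sin51°) = (1.8880, 2.3314)
|BD| = 6.5416
circle(B,7.00) ∩ circle(D,7.00): a=3.2708, h=6.1888
  candidates: C₊=(7.1497,6.9482) cross=40.485; C₋=(2.7383,-4.6167) cross=-40.485
  mode + wants cross > 0 → take C=(7.1497,6.9482) (cross=40.485)
ex = (C−B)/|BC| = (0.7517,0.6595); ey = (-0.6595,0.7517)
P = B + -1.38·ex + 3.36·ey = (-1.3654,3.9469)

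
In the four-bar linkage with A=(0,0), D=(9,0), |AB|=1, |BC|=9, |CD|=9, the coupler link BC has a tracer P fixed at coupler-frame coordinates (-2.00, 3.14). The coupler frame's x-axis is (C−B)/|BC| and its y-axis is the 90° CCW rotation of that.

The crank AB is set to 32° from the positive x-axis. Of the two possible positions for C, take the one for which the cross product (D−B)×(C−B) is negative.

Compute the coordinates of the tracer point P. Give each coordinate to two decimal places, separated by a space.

2.94 3.61

A=(0,0), D=(9.00,0)
B = A + 1.00·(cos32°, sin32°) = (0.8480, 0.5299)
|BD| = 8.1692
circle(B,9.00) ∩ circle(D,9.00): a=4.0846, h=8.0197
  candidates: C₊=(5.4443,8.2678) cross=65.515; C₋=(4.4038,-7.7379) cross=-65.515
  mode - wants cross < 0 → take C=(4.4038,-7.7379) (cross=-65.515)
ex = (C−B)/|BC| = (0.3951,-0.9186); ey = (0.9186,0.3951)
P = B + -2.00·ex + 3.14·ey = (2.9424,3.6078)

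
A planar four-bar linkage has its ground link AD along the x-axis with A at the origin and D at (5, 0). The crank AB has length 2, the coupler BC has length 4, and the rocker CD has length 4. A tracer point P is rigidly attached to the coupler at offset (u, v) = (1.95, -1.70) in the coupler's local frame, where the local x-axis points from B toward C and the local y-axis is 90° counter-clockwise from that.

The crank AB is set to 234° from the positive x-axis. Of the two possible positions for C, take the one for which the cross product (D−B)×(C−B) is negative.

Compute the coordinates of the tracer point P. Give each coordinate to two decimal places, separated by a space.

A=(0,0), D=(5.00,0)
B = A + 2.00·(cos234°, sin234°) = (-1.1756, -1.6180)
|BD| = 6.3840
circle(B,4.00) ∩ circle(D,4.00): a=3.1920, h=2.4106
  candidates: C₊=(1.3012,1.5229) cross=15.389; C₋=(2.5232,-3.1409) cross=-15.389
  mode - wants cross < 0 → take C=(2.5232,-3.1409) (cross=-15.389)
ex = (C−B)/|BC| = (0.9247,-0.3807); ey = (0.3807,0.9247)
P = B + 1.95·ex + -1.70·ey = (-0.0197,-3.9324)

-0.02 -3.93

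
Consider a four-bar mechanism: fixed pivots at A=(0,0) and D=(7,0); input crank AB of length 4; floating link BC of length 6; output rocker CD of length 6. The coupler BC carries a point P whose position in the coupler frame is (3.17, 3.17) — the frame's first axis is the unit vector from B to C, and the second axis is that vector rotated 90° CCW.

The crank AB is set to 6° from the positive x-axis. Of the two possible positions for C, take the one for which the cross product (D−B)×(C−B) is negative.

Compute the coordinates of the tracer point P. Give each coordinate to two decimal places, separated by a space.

7.50 -2.35

A=(0,0), D=(7.00,0)
B = A + 4.00·(cos6°, sin6°) = (3.9781, 0.4181)
|BD| = 3.0507
circle(B,6.00) ∩ circle(D,6.00): a=1.5254, h=5.8029
  candidates: C₊=(6.2844,5.9572) cross=17.703; C₋=(4.6937,-5.5391) cross=-17.703
  mode - wants cross < 0 → take C=(4.6937,-5.5391) (cross=-17.703)
ex = (C−B)/|BC| = (0.1193,-0.9929); ey = (0.9929,0.1193)
P = B + 3.17·ex + 3.17·ey = (7.5036,-2.3512)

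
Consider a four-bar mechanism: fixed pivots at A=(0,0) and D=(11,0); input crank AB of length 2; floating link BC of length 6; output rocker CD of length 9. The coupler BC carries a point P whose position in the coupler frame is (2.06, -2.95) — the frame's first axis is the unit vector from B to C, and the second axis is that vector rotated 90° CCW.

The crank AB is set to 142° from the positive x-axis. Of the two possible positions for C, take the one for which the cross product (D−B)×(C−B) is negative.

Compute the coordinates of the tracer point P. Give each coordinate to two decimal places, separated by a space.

A=(0,0), D=(11.00,0)
B = A + 2.00·(cos142°, sin142°) = (-1.5760, 1.2313)
|BD| = 12.6362
circle(B,6.00) ∩ circle(D,9.00): a=4.5375, h=3.9257
  candidates: C₊=(3.3224,4.6962) cross=49.606; C₋=(2.5573,-3.1179) cross=-49.606
  mode - wants cross < 0 → take C=(2.5573,-3.1179) (cross=-49.606)
ex = (C−B)/|BC| = (0.6889,-0.7249); ey = (0.7249,0.6889)
P = B + 2.06·ex + -2.95·ey = (-2.2953,-2.2941)

-2.30 -2.29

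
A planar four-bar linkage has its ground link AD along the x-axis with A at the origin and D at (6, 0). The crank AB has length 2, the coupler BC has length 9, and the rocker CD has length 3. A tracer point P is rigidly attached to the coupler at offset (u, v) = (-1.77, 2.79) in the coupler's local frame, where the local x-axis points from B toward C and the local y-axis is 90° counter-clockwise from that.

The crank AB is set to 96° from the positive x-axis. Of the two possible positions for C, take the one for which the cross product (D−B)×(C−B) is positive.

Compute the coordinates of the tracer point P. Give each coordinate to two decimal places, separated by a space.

A=(0,0), D=(6.00,0)
B = A + 2.00·(cos96°, sin96°) = (-0.2091, 1.9890)
|BD| = 6.5199
circle(B,9.00) ∩ circle(D,3.00): a=8.7815, h=1.9710
  candidates: C₊=(8.7551,1.1871) cross=12.851; C₋=(7.5525,-2.5670) cross=-12.851
  mode + wants cross > 0 → take C=(8.7551,1.1871) (cross=12.851)
ex = (C−B)/|BC| = (0.9960,-0.0891); ey = (0.0891,0.9960)
P = B + -1.77·ex + 2.79·ey = (-1.7234,4.9257)

-1.72 4.93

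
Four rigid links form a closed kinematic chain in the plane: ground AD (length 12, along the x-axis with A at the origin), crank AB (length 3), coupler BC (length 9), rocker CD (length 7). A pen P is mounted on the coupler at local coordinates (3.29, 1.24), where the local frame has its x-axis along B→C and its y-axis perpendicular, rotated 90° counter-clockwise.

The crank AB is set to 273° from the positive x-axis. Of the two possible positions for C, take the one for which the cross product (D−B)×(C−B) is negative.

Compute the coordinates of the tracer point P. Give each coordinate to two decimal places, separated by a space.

3.67 -2.97

A=(0,0), D=(12.00,0)
B = A + 3.00·(cos273°, sin273°) = (0.1570, -2.9959)
|BD| = 12.2160
circle(B,9.00) ∩ circle(D,7.00): a=7.4178, h=5.0967
  candidates: C₊=(6.0983,3.7643) cross=62.262; C₋=(8.5982,-6.1178) cross=-62.262
  mode - wants cross < 0 → take C=(8.5982,-6.1178) (cross=-62.262)
ex = (C−B)/|BC| = (0.9379,-0.3469); ey = (0.3469,0.9379)
P = B + 3.29·ex + 1.24·ey = (3.6729,-2.9741)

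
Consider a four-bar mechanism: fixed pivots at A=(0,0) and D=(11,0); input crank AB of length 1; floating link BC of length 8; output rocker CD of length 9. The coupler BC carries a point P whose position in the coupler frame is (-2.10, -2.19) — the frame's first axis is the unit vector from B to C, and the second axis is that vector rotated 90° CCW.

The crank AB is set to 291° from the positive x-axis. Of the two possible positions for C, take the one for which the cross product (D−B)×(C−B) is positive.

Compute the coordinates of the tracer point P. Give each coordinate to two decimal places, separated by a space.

A=(0,0), D=(11.00,0)
B = A + 1.00·(cos291°, sin291°) = (0.3584, -0.9336)
|BD| = 10.6825
circle(B,8.00) ∩ circle(D,9.00): a=4.5456, h=6.5832
  candidates: C₊=(4.3112,6.0216) cross=70.325; C₋=(5.4619,-7.0943) cross=-70.325
  mode + wants cross > 0 → take C=(4.3112,6.0216) (cross=70.325)
ex = (C−B)/|BC| = (0.4941,0.8694); ey = (-0.8694,0.4941)
P = B + -2.10·ex + -2.19·ey = (1.2247,-3.8414)

1.22 -3.84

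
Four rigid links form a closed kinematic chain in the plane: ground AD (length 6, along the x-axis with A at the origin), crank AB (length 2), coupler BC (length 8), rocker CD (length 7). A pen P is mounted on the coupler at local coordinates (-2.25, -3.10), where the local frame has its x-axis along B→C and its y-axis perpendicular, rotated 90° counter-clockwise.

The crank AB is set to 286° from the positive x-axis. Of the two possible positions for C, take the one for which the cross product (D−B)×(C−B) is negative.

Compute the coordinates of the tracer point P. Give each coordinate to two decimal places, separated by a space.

-3.15 -2.92

A=(0,0), D=(6.00,0)
B = A + 2.00·(cos286°, sin286°) = (0.5513, -1.9225)
|BD| = 5.7779
circle(B,8.00) ∩ circle(D,7.00): a=4.1870, h=6.8168
  candidates: C₊=(2.2315,5.8990) cross=39.387; C₋=(6.7679,-6.9578) cross=-39.387
  mode - wants cross < 0 → take C=(6.7679,-6.9578) (cross=-39.387)
ex = (C−B)/|BC| = (0.7771,-0.6294); ey = (0.6294,0.7771)
P = B + -2.25·ex + -3.10·ey = (-3.1483,-2.9153)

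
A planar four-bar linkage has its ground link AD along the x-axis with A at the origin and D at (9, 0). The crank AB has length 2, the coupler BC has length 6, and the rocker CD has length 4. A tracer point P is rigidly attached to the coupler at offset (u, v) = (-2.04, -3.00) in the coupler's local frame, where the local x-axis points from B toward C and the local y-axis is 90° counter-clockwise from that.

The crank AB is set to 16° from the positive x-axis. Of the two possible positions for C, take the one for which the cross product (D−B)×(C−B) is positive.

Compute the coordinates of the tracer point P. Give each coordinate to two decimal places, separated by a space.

1.64 -3.07

A=(0,0), D=(9.00,0)
B = A + 2.00·(cos16°, sin16°) = (1.9225, 0.5513)
|BD| = 7.0989
circle(B,6.00) ∩ circle(D,4.00): a=4.9581, h=3.3789
  candidates: C₊=(7.1281,3.5349) cross=23.987; C₋=(6.6033,-3.2025) cross=-23.987
  mode + wants cross > 0 → take C=(7.1281,3.5349) (cross=23.987)
ex = (C−B)/|BC| = (0.8676,0.4973); ey = (-0.4973,0.8676)
P = B + -2.04·ex + -3.00·ey = (1.6445,-3.0659)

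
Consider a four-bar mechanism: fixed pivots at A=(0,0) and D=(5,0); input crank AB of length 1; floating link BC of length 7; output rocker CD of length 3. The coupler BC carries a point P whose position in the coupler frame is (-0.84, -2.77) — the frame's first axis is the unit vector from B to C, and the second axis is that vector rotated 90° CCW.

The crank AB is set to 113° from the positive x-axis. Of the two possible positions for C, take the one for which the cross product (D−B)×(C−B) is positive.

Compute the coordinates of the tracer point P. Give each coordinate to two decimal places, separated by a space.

A=(0,0), D=(5.00,0)
B = A + 1.00·(cos113°, sin113°) = (-0.3907, 0.9205)
|BD| = 5.4688
circle(B,7.00) ∩ circle(D,3.00): a=6.3915, h=2.8546
  candidates: C₊=(6.3901,2.6585) cross=15.611; C₋=(5.4291,-2.9692) cross=-15.611
  mode + wants cross > 0 → take C=(6.3901,2.6585) (cross=15.611)
ex = (C−B)/|BC| = (0.9687,0.2483); ey = (-0.2483,0.9687)
P = B + -0.84·ex + -2.77·ey = (-0.5167,-1.9713)

-0.52 -1.97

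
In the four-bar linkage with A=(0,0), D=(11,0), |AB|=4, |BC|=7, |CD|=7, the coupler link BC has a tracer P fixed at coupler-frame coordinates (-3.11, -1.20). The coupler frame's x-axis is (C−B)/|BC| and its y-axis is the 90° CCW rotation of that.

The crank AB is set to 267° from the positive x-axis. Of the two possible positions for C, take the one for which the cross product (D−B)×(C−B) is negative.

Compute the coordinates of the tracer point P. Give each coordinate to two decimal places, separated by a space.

A=(0,0), D=(11.00,0)
B = A + 4.00·(cos267°, sin267°) = (-0.2093, -3.9945)
|BD| = 11.8998
circle(B,7.00) ∩ circle(D,7.00): a=5.9499, h=3.6876
  candidates: C₊=(4.1575,1.4764) cross=43.882; C₋=(6.6332,-5.4709) cross=-43.882
  mode - wants cross < 0 → take C=(6.6332,-5.4709) (cross=-43.882)
ex = (C−B)/|BC| = (0.9775,-0.2109); ey = (0.2109,0.9775)
P = B + -3.11·ex + -1.20·ey = (-3.5025,-4.5116)

-3.50 -4.51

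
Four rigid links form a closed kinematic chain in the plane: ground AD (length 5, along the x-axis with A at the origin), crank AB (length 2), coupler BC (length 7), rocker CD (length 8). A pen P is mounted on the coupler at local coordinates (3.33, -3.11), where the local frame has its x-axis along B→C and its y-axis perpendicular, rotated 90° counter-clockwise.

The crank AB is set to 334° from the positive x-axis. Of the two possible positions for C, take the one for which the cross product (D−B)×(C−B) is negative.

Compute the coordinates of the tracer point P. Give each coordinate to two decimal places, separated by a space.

-0.66 -4.71

A=(0,0), D=(5.00,0)
B = A + 2.00·(cos334°, sin334°) = (1.7976, -0.8767)
|BD| = 3.3203
circle(B,7.00) ∩ circle(D,8.00): a=-0.5987, h=6.9743
  candidates: C₊=(-0.6215,5.6920) cross=23.157; C₋=(3.0617,-7.7616) cross=-23.157
  mode - wants cross < 0 → take C=(3.0617,-7.7616) (cross=-23.157)
ex = (C−B)/|BC| = (0.1806,-0.9836); ey = (0.9836,0.1806)
P = B + 3.33·ex + -3.11·ey = (-0.6599,-4.7136)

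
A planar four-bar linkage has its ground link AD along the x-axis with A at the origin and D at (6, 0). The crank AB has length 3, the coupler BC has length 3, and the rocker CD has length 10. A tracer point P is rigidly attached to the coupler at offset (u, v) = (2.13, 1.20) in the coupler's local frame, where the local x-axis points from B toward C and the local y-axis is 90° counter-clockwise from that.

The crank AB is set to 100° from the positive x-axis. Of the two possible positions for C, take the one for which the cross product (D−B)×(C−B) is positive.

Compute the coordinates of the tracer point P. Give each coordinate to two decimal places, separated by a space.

-2.86 3.68

A=(0,0), D=(6.00,0)
B = A + 3.00·(cos100°, sin100°) = (-0.5209, 2.9544)
|BD| = 7.1590
circle(B,3.00) ∩ circle(D,10.00): a=-2.7761, h=1.1371
  candidates: C₊=(-2.5804,5.1359) cross=8.141; C₋=(-3.5189,3.0643) cross=-8.141
  mode + wants cross > 0 → take C=(-2.5804,5.1359) (cross=8.141)
ex = (C−B)/|BC| = (-0.6865,0.7272); ey = (-0.7272,-0.6865)
P = B + 2.13·ex + 1.20·ey = (-2.8557,3.6795)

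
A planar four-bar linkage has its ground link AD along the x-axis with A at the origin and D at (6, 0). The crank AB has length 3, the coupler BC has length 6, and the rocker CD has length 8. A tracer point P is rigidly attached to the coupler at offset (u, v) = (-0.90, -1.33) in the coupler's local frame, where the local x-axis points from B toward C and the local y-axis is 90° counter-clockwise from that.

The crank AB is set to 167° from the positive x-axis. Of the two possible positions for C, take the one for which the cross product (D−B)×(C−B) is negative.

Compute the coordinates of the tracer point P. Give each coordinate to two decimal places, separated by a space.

A=(0,0), D=(6.00,0)
B = A + 3.00·(cos167°, sin167°) = (-2.9231, 0.6749)
|BD| = 8.9486
circle(B,6.00) ∩ circle(D,8.00): a=2.9098, h=5.2472
  candidates: C₊=(0.3741,5.6877) cross=46.955; C₋=(-0.4173,-4.7768) cross=-46.955
  mode - wants cross < 0 → take C=(-0.4173,-4.7768) (cross=-46.955)
ex = (C−B)/|BC| = (0.4176,-0.9086); ey = (0.9086,0.4176)
P = B + -0.90·ex + -1.33·ey = (-4.5074,0.9372)

-4.51 0.94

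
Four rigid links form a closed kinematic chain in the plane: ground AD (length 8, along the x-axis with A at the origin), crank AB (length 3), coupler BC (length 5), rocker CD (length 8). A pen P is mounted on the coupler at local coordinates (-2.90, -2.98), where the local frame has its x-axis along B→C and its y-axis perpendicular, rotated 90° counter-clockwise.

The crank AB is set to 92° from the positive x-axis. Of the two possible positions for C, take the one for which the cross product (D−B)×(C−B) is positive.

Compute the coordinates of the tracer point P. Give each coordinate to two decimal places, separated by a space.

-0.03 -1.16

A=(0,0), D=(8.00,0)
B = A + 3.00·(cos92°, sin92°) = (-0.1047, 2.9982)
|BD| = 8.6415
circle(B,5.00) ∩ circle(D,8.00): a=2.0642, h=4.5540
  candidates: C₊=(3.4113,6.5531) cross=39.354; C₋=(0.2512,-1.9891) cross=-39.354
  mode + wants cross > 0 → take C=(3.4113,6.5531) (cross=39.354)
ex = (C−B)/|BC| = (0.7032,0.7110); ey = (-0.7110,0.7032)
P = B + -2.90·ex + -2.98·ey = (-0.0252,-1.1592)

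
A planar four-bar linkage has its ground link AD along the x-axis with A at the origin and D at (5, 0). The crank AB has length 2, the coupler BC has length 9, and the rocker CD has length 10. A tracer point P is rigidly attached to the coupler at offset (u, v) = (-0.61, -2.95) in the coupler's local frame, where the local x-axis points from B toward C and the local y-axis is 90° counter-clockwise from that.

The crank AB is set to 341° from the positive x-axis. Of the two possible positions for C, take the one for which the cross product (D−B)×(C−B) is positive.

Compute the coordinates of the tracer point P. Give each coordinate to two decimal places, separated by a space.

A=(0,0), D=(5.00,0)
B = A + 2.00·(cos341°, sin341°) = (1.8910, -0.6511)
|BD| = 3.1764
circle(B,9.00) ∩ circle(D,10.00): a=-1.4026, h=8.8900
  candidates: C₊=(-1.3041,7.7626) cross=28.238; C₋=(2.3406,-9.6399) cross=-28.238
  mode + wants cross > 0 → take C=(-1.3041,7.7626) (cross=28.238)
ex = (C−B)/|BC| = (-0.3550,0.9349); ey = (-0.9349,-0.3550)
P = B + -0.61·ex + -2.95·ey = (4.8654,-0.1741)

4.87 -0.17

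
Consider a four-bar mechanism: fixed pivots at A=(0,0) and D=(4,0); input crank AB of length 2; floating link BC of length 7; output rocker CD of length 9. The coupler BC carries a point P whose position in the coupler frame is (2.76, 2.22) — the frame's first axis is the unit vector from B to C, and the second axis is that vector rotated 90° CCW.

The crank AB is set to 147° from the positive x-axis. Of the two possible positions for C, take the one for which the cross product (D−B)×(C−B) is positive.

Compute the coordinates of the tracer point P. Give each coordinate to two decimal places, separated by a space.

A=(0,0), D=(4.00,0)
B = A + 2.00·(cos147°, sin147°) = (-1.6773, 1.0893)
|BD| = 5.7809
circle(B,7.00) ∩ circle(D,9.00): a=0.1227, h=6.9989
  candidates: C₊=(-0.2380,7.9397) cross=40.460; C₋=(-2.8756,-5.8074) cross=-40.460
  mode + wants cross > 0 → take C=(-0.2380,7.9397) (cross=40.460)
ex = (C−B)/|BC| = (0.2056,0.9786); ey = (-0.9786,0.2056)
P = B + 2.76·ex + 2.22·ey = (-3.2824,4.2468)

-3.28 4.25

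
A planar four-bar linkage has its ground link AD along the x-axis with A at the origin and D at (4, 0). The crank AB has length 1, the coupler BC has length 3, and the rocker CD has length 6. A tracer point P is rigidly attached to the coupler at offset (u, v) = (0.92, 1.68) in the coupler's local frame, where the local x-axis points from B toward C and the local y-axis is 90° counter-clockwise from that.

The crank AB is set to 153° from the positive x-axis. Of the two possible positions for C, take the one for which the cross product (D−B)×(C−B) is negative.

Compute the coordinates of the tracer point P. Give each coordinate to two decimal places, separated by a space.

A=(0,0), D=(4.00,0)
B = A + 1.00·(cos153°, sin153°) = (-0.8910, 0.4540)
|BD| = 4.9120
circle(B,3.00) ∩ circle(D,6.00): a=-0.2923, h=2.9857
  candidates: C₊=(-0.9061,3.4540) cross=14.666; C₋=(-1.4580,-2.4919) cross=-14.666
  mode - wants cross < 0 → take C=(-1.4580,-2.4919) (cross=-14.666)
ex = (C−B)/|BC| = (-0.1890,-0.9820); ey = (0.9820,-0.1890)
P = B + 0.92·ex + 1.68·ey = (0.5848,-0.7670)

0.58 -0.77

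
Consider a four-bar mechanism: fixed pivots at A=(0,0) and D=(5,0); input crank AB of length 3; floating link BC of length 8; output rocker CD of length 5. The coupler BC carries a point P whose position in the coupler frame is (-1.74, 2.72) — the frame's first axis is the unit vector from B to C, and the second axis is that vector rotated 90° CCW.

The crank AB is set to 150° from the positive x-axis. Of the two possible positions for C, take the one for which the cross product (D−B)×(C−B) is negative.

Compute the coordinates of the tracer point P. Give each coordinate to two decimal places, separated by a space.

-1.73 4.61

A=(0,0), D=(5.00,0)
B = A + 3.00·(cos150°, sin150°) = (-2.5981, 1.5000)
|BD| = 7.7447
circle(B,8.00) ∩ circle(D,5.00): a=6.3902, h=4.8130
  candidates: C₊=(4.6033,4.9842) cross=37.276; C₋=(2.7389,-4.4596) cross=-37.276
  mode - wants cross < 0 → take C=(2.7389,-4.4596) (cross=-37.276)
ex = (C−B)/|BC| = (0.6671,-0.7449); ey = (0.7449,0.6671)
P = B + -1.74·ex + 2.72·ey = (-1.7326,4.6108)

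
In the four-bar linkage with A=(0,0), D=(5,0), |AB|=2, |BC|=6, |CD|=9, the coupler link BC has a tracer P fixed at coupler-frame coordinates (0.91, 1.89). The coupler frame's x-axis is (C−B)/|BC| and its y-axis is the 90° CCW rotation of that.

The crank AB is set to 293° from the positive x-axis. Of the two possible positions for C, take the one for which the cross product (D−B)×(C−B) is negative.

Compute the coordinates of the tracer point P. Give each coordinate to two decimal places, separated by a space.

2.64 -2.82

A=(0,0), D=(5.00,0)
B = A + 2.00·(cos293°, sin293°) = (0.7815, -1.8410)
|BD| = 4.6028
circle(B,6.00) ∩ circle(D,9.00): a=-2.5870, h=5.4136
  candidates: C₊=(-3.7549,2.0860) cross=24.918; C₋=(0.5758,-7.8375) cross=-24.918
  mode - wants cross < 0 → take C=(0.5758,-7.8375) (cross=-24.918)
ex = (C−B)/|BC| = (-0.0343,-0.9994); ey = (0.9994,-0.0343)
P = B + 0.91·ex + 1.89·ey = (2.6392,-2.8153)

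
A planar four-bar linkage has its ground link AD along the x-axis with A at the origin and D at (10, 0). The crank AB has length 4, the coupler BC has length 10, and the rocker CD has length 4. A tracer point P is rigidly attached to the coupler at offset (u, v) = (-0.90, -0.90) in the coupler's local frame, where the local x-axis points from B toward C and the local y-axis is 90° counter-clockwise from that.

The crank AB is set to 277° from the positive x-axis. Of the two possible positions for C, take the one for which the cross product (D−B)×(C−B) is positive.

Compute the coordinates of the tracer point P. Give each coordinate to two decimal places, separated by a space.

0.49 -5.24

A=(0,0), D=(10.00,0)
B = A + 4.00·(cos277°, sin277°) = (0.4875, -3.9702)
|BD| = 10.3078
circle(B,10.00) ∩ circle(D,4.00): a=9.2285, h=3.8516
  candidates: C₊=(7.5205,3.1388) cross=39.702; C₋=(10.4875,-3.9702) cross=-39.702
  mode + wants cross > 0 → take C=(7.5205,3.1388) (cross=39.702)
ex = (C−B)/|BC| = (0.7033,0.7109); ey = (-0.7109,0.7033)
P = B + -0.90·ex + -0.90·ey = (0.4943,-5.2430)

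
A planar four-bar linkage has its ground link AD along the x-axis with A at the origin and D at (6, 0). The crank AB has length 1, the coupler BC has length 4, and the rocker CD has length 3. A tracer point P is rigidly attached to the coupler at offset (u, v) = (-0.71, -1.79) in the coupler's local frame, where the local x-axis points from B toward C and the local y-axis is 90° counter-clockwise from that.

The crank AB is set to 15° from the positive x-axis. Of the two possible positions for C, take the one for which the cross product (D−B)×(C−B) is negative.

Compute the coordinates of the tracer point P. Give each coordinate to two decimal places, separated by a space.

-0.72 -0.67

A=(0,0), D=(6.00,0)
B = A + 1.00·(cos15°, sin15°) = (0.9659, 0.2588)
|BD| = 5.0407
circle(B,4.00) ∩ circle(D,3.00): a=3.2147, h=2.3803
  candidates: C₊=(4.2986,2.4709) cross=11.998; C₋=(4.0542,-2.2834) cross=-11.998
  mode - wants cross < 0 → take C=(4.0542,-2.2834) (cross=-11.998)
ex = (C−B)/|BC| = (0.7721,-0.6355); ey = (0.6355,0.7721)
P = B + -0.71·ex + -1.79·ey = (-0.7199,-0.6719)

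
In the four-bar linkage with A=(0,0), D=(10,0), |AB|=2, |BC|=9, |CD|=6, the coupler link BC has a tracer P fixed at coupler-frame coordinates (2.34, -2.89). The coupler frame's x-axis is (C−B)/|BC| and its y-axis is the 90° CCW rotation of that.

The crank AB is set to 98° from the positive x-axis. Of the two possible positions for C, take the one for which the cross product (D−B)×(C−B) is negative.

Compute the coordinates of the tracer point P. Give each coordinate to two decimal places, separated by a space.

-0.72 -1.71

A=(0,0), D=(10.00,0)
B = A + 2.00·(cos98°, sin98°) = (-0.2783, 1.9805)
|BD| = 10.4674
circle(B,9.00) ∩ circle(D,6.00): a=7.3832, h=5.1466
  candidates: C₊=(7.9453,5.6372) cross=53.872; C₋=(5.9977,-4.4701) cross=-53.872
  mode - wants cross < 0 → take C=(5.9977,-4.4701) (cross=-53.872)
ex = (C−B)/|BC| = (0.6973,-0.7167); ey = (0.7167,0.6973)
P = B + 2.34·ex + -2.89·ey = (-0.7179,-1.7120)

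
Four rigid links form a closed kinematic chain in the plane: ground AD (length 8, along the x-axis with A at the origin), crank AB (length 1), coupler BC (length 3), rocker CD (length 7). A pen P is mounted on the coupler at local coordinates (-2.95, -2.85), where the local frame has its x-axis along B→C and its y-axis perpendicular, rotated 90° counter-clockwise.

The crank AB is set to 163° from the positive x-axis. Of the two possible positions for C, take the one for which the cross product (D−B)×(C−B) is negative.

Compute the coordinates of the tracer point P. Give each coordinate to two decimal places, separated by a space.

-5.06 0.24

A=(0,0), D=(8.00,0)
B = A + 1.00·(cos163°, sin163°) = (-0.9563, 0.2924)
|BD| = 8.9611
circle(B,3.00) ∩ circle(D,7.00): a=2.2487, h=1.9858
  candidates: C₊=(1.3560,2.2038) cross=17.795; C₋=(1.2264,-1.7658) cross=-17.795
  mode - wants cross < 0 → take C=(1.2264,-1.7658) (cross=-17.795)
ex = (C−B)/|BC| = (0.7276,-0.6860); ey = (0.6860,0.7276)
P = B + -2.95·ex + -2.85·ey = (-5.0578,0.2427)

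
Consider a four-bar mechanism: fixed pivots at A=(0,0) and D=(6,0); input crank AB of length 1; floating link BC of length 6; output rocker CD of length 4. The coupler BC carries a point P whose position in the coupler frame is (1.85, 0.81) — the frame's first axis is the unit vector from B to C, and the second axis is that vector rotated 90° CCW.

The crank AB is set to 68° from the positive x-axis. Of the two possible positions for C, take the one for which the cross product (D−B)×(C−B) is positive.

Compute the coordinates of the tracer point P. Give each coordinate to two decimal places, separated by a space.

A=(0,0), D=(6.00,0)
B = A + 1.00·(cos68°, sin68°) = (0.3746, 0.9272)
|BD| = 5.7013
circle(B,6.00) ∩ circle(D,4.00): a=4.6046, h=3.8467
  candidates: C₊=(5.5435,3.9739) cross=21.931; C₋=(4.2924,-3.6172) cross=-21.931
  mode + wants cross > 0 → take C=(5.5435,3.9739) (cross=21.931)
ex = (C−B)/|BC| = (0.8615,0.5078); ey = (-0.5078,0.8615)
P = B + 1.85·ex + 0.81·ey = (1.5571,2.5644)

1.56 2.56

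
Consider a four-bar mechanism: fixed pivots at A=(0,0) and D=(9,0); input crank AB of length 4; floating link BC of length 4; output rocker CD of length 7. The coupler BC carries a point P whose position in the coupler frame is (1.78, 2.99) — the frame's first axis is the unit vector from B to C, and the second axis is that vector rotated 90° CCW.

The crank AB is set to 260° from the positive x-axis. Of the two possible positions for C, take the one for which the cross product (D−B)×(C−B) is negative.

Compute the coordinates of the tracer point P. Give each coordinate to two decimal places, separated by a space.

A=(0,0), D=(9.00,0)
B = A + 4.00·(cos260°, sin260°) = (-0.6946, -3.9392)
|BD| = 10.4644
circle(B,4.00) ∩ circle(D,7.00): a=3.6554, h=1.6242
  candidates: C₊=(2.0805,-1.0584) cross=16.996; C₋=(3.3033,-4.0679) cross=-16.996
  mode - wants cross < 0 → take C=(3.3033,-4.0679) (cross=-16.996)
ex = (C−B)/|BC| = (0.9995,-0.0322); ey = (0.0322,0.9995)
P = B + 1.78·ex + 2.99·ey = (1.1807,-1.0080)

1.18 -1.01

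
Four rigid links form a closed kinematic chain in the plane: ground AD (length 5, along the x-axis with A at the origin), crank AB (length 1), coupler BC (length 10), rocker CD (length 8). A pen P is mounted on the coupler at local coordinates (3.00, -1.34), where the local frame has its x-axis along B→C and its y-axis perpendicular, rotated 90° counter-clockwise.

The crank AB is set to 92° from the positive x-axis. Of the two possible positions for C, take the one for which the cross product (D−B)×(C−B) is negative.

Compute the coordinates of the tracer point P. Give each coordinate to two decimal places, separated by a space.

A=(0,0), D=(5.00,0)
B = A + 1.00·(cos92°, sin92°) = (-0.0349, 0.9994)
|BD| = 5.1331
circle(B,10.00) ∩ circle(D,8.00): a=6.0732, h=7.9446
  candidates: C₊=(7.4688,7.6095) cross=40.781; C₋=(4.3753,-7.9756) cross=-40.781
  mode - wants cross < 0 → take C=(4.3753,-7.9756) (cross=-40.781)
ex = (C−B)/|BC| = (0.4410,-0.8975); ey = (0.8975,0.4410)
P = B + 3.00·ex + -1.34·ey = (0.0855,-2.2841)

0.09 -2.28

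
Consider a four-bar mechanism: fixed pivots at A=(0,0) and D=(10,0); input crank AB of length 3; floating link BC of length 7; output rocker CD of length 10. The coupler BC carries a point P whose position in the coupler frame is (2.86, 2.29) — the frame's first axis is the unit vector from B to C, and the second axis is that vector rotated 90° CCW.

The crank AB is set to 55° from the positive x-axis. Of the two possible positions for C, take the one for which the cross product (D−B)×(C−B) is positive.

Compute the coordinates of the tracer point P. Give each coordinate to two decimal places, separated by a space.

1.03 6.06

A=(0,0), D=(10.00,0)
B = A + 3.00·(cos55°, sin55°) = (1.7207, 2.4575)
|BD| = 8.6363
circle(B,7.00) ∩ circle(D,10.00): a=1.3655, h=6.8655
  candidates: C₊=(4.9834,8.6506) cross=59.293; C₋=(1.0762,-4.5128) cross=-59.293
  mode + wants cross > 0 → take C=(4.9834,8.6506) (cross=59.293)
ex = (C−B)/|BC| = (0.4661,0.8847); ey = (-0.8847,0.4661)
P = B + 2.86·ex + 2.29·ey = (1.0277,6.0552)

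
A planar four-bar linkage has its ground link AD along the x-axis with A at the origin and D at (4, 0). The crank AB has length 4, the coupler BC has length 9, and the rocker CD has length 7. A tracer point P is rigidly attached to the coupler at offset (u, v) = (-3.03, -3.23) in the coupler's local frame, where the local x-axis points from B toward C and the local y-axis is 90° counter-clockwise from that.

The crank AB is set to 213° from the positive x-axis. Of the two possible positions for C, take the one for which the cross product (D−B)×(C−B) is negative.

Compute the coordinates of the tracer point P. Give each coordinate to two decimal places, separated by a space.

A=(0,0), D=(4.00,0)
B = A + 4.00·(cos213°, sin213°) = (-3.3547, -2.1786)
|BD| = 7.6706
circle(B,9.00) ∩ circle(D,7.00): a=5.9212, h=6.7779
  candidates: C₊=(0.3976,6.0019) cross=51.990; C₋=(4.2477,-6.9956) cross=-51.990
  mode - wants cross < 0 → take C=(4.2477,-6.9956) (cross=-51.990)
ex = (C−B)/|BC| = (0.8447,-0.5352); ey = (0.5352,0.8447)
P = B + -3.03·ex + -3.23·ey = (-7.6429,-3.2852)

-7.64 -3.29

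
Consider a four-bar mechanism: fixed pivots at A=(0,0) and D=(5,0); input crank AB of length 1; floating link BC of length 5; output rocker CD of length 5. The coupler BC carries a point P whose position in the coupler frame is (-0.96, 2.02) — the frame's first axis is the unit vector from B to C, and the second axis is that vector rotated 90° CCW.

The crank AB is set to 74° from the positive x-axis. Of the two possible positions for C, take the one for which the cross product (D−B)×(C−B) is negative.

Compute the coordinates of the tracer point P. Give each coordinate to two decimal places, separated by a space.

1.92 2.48

A=(0,0), D=(5.00,0)
B = A + 1.00·(cos74°, sin74°) = (0.2756, 0.9613)
|BD| = 4.8212
circle(B,5.00) ∩ circle(D,5.00): a=2.4106, h=4.3805
  candidates: C₊=(3.5112,4.7732) cross=21.119; C₋=(1.7644,-3.8120) cross=-21.119
  mode - wants cross < 0 → take C=(1.7644,-3.8120) (cross=-21.119)
ex = (C−B)/|BC| = (0.2978,-0.9546); ey = (0.9546,0.2978)
P = B + -0.96·ex + 2.02·ey = (1.9182,2.4792)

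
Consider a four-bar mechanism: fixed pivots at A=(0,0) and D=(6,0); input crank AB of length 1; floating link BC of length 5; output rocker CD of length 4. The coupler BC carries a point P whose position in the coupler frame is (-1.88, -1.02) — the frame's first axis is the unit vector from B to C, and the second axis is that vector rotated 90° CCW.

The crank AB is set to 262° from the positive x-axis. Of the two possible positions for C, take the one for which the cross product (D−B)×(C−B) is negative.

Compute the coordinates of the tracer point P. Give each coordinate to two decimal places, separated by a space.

A=(0,0), D=(6.00,0)
B = A + 1.00·(cos262°, sin262°) = (-0.1392, -0.9903)
|BD| = 6.2185
circle(B,5.00) ∩ circle(D,4.00): a=3.8329, h=3.2107
  candidates: C₊=(3.1335,2.7899) cross=19.966; C₋=(4.1561,-3.5497) cross=-19.966
  mode - wants cross < 0 → take C=(4.1561,-3.5497) (cross=-19.966)
ex = (C−B)/|BC| = (0.8591,-0.5119); ey = (0.5119,0.8591)
P = B + -1.88·ex + -1.02·ey = (-2.2763,-0.9042)

-2.28 -0.90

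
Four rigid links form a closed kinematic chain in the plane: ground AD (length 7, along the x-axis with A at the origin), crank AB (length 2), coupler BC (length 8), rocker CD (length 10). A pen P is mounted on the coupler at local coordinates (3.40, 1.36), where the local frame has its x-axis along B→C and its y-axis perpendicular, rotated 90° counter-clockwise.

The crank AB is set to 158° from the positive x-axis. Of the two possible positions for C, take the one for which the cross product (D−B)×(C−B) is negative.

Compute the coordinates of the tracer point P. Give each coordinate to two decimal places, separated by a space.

0.22 -2.27

A=(0,0), D=(7.00,0)
B = A + 2.00·(cos158°, sin158°) = (-1.8544, 0.7492)
|BD| = 8.8860
circle(B,8.00) ∩ circle(D,10.00): a=2.4173, h=7.6260
  candidates: C₊=(1.1974,8.1443) cross=67.765; C₋=(-0.0886,-7.0535) cross=-67.765
  mode - wants cross < 0 → take C=(-0.0886,-7.0535) (cross=-67.765)
ex = (C−B)/|BC| = (0.2207,-0.9753); ey = (0.9753,0.2207)
P = B + 3.40·ex + 1.36·ey = (0.2225,-2.2668)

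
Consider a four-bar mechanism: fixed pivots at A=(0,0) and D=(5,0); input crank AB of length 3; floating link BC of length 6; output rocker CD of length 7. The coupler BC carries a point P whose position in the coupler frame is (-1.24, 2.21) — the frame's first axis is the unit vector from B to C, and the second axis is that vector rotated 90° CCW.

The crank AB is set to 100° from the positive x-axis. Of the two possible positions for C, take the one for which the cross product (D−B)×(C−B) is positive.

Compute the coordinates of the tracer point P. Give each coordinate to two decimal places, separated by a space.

A=(0,0), D=(5.00,0)
B = A + 3.00·(cos100°, sin100°) = (-0.5209, 2.9544)
|BD| = 6.2617
circle(B,6.00) ∩ circle(D,7.00): a=2.0928, h=5.6232
  candidates: C₊=(3.9774,6.9249) cross=35.211; C₋=(-1.3288,-2.9909) cross=-35.211
  mode + wants cross > 0 → take C=(3.9774,6.9249) (cross=35.211)
ex = (C−B)/|BC| = (0.7497,0.6617); ey = (-0.6617,0.7497)
P = B + -1.24·ex + 2.21·ey = (-2.9131,3.7908)

-2.91 3.79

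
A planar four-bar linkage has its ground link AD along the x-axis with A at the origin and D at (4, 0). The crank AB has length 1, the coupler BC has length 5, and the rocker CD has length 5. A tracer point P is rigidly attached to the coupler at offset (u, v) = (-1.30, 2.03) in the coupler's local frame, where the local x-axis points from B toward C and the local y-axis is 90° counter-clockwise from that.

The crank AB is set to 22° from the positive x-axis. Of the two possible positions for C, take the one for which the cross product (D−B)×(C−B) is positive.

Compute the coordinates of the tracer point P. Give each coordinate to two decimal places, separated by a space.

-1.46 0.05

A=(0,0), D=(4.00,0)
B = A + 1.00·(cos22°, sin22°) = (0.9272, 0.3746)
|BD| = 3.0956
circle(B,5.00) ∩ circle(D,5.00): a=1.5478, h=4.7544
  candidates: C₊=(3.0389,4.9068) cross=14.718; C₋=(1.8882,-4.5322) cross=-14.718
  mode + wants cross > 0 → take C=(3.0389,4.9068) (cross=14.718)
ex = (C−B)/|BC| = (0.4224,0.9064); ey = (-0.9064,0.4224)
P = B + -1.30·ex + 2.03·ey = (-1.4619,0.0536)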